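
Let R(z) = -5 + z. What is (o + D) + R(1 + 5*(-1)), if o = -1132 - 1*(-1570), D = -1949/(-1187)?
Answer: 511172/1187 ≈ 430.64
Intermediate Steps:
D = 1949/1187 (D = -1949*(-1/1187) = 1949/1187 ≈ 1.6420)
o = 438 (o = -1132 + 1570 = 438)
(o + D) + R(1 + 5*(-1)) = (438 + 1949/1187) + (-5 + (1 + 5*(-1))) = 521855/1187 + (-5 + (1 - 5)) = 521855/1187 + (-5 - 4) = 521855/1187 - 9 = 511172/1187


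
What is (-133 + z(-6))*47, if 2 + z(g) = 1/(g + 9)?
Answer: -18988/3 ≈ -6329.3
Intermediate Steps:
z(g) = -2 + 1/(9 + g) (z(g) = -2 + 1/(g + 9) = -2 + 1/(9 + g))
(-133 + z(-6))*47 = (-133 + (-17 - 2*(-6))/(9 - 6))*47 = (-133 + (-17 + 12)/3)*47 = (-133 + (1/3)*(-5))*47 = (-133 - 5/3)*47 = -404/3*47 = -18988/3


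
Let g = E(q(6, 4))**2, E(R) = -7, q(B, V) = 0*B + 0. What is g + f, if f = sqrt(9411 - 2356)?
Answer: 49 + sqrt(7055) ≈ 132.99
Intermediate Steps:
q(B, V) = 0 (q(B, V) = 0 + 0 = 0)
f = sqrt(7055) ≈ 83.994
g = 49 (g = (-7)**2 = 49)
g + f = 49 + sqrt(7055)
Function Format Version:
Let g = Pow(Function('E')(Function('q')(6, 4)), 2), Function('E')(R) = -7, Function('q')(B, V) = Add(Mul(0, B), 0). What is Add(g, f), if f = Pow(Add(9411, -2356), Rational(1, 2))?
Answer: Add(49, Pow(7055, Rational(1, 2))) ≈ 132.99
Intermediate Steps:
Function('q')(B, V) = 0 (Function('q')(B, V) = Add(0, 0) = 0)
f = Pow(7055, Rational(1, 2)) ≈ 83.994
g = 49 (g = Pow(-7, 2) = 49)
Add(g, f) = Add(49, Pow(7055, Rational(1, 2)))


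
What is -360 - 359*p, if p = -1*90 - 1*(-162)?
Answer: -26208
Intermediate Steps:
p = 72 (p = -90 + 162 = 72)
-360 - 359*p = -360 - 359*72 = -360 - 25848 = -26208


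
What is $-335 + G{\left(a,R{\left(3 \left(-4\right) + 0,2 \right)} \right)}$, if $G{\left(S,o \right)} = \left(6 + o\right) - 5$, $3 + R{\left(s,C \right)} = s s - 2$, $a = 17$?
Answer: $-195$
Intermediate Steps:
$R{\left(s,C \right)} = -5 + s^{2}$ ($R{\left(s,C \right)} = -3 + \left(s s - 2\right) = -3 + \left(s^{2} - 2\right) = -3 + \left(-2 + s^{2}\right) = -5 + s^{2}$)
$G{\left(S,o \right)} = 1 + o$
$-335 + G{\left(a,R{\left(3 \left(-4\right) + 0,2 \right)} \right)} = -335 - \left(4 - \left(3 \left(-4\right) + 0\right)^{2}\right) = -335 - \left(4 - \left(-12 + 0\right)^{2}\right) = -335 + \left(1 - \left(5 - \left(-12\right)^{2}\right)\right) = -335 + \left(1 + \left(-5 + 144\right)\right) = -335 + \left(1 + 139\right) = -335 + 140 = -195$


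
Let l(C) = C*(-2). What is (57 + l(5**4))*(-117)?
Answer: 139581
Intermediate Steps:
l(C) = -2*C
(57 + l(5**4))*(-117) = (57 - 2*5**4)*(-117) = (57 - 2*625)*(-117) = (57 - 1250)*(-117) = -1193*(-117) = 139581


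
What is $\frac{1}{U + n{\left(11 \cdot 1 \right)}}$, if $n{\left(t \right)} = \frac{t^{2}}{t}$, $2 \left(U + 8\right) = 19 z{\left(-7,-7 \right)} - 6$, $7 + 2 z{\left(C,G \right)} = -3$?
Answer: $- \frac{2}{95} \approx -0.021053$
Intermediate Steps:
$z{\left(C,G \right)} = -5$ ($z{\left(C,G \right)} = - \frac{7}{2} + \frac{1}{2} \left(-3\right) = - \frac{7}{2} - \frac{3}{2} = -5$)
$U = - \frac{117}{2}$ ($U = -8 + \frac{19 \left(-5\right) - 6}{2} = -8 + \frac{-95 - 6}{2} = -8 + \frac{1}{2} \left(-101\right) = -8 - \frac{101}{2} = - \frac{117}{2} \approx -58.5$)
$n{\left(t \right)} = t$
$\frac{1}{U + n{\left(11 \cdot 1 \right)}} = \frac{1}{- \frac{117}{2} + 11 \cdot 1} = \frac{1}{- \frac{117}{2} + 11} = \frac{1}{- \frac{95}{2}} = - \frac{2}{95}$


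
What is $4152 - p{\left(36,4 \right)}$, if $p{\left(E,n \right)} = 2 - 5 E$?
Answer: $4330$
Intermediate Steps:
$4152 - p{\left(36,4 \right)} = 4152 - \left(2 - 180\right) = 4152 - -178 = 4152 + 178 = 4330$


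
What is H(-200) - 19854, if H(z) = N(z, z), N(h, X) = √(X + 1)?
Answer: -19854 + I*√199 ≈ -19854.0 + 14.107*I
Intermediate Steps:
N(h, X) = √(1 + X)
H(z) = √(1 + z)
H(-200) - 19854 = √(1 - 200) - 19854 = √(-199) - 19854 = I*√199 - 19854 = -19854 + I*√199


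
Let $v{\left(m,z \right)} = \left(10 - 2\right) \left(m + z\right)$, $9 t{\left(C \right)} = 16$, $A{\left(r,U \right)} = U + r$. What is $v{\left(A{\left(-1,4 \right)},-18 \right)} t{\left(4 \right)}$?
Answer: $- \frac{640}{3} \approx -213.33$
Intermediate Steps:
$t{\left(C \right)} = \frac{16}{9}$ ($t{\left(C \right)} = \frac{1}{9} \cdot 16 = \frac{16}{9}$)
$v{\left(m,z \right)} = 8 m + 8 z$ ($v{\left(m,z \right)} = 8 \left(m + z\right) = 8 m + 8 z$)
$v{\left(A{\left(-1,4 \right)},-18 \right)} t{\left(4 \right)} = \left(8 \left(4 - 1\right) + 8 \left(-18\right)\right) \frac{16}{9} = \left(8 \cdot 3 - 144\right) \frac{16}{9} = \left(24 - 144\right) \frac{16}{9} = \left(-120\right) \frac{16}{9} = - \frac{640}{3}$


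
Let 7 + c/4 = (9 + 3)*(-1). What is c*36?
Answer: -2736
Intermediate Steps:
c = -76 (c = -28 + 4*((9 + 3)*(-1)) = -28 + 4*(12*(-1)) = -28 + 4*(-12) = -28 - 48 = -76)
c*36 = -76*36 = -2736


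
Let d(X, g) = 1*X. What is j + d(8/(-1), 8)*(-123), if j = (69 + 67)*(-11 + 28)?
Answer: 3296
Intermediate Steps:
d(X, g) = X
j = 2312 (j = 136*17 = 2312)
j + d(8/(-1), 8)*(-123) = 2312 + (8/(-1))*(-123) = 2312 + (8*(-1))*(-123) = 2312 - 8*(-123) = 2312 + 984 = 3296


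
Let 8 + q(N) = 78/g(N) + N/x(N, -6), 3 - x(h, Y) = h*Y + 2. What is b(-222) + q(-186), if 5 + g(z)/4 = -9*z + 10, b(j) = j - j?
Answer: -29285287/3744170 ≈ -7.8216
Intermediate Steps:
b(j) = 0
x(h, Y) = 1 - Y*h (x(h, Y) = 3 - (h*Y + 2) = 3 - (Y*h + 2) = 3 - (2 + Y*h) = 3 + (-2 - Y*h) = 1 - Y*h)
g(z) = 20 - 36*z (g(z) = -20 + 4*(-9*z + 10) = -20 + 4*(10 - 9*z) = -20 + (40 - 36*z) = 20 - 36*z)
q(N) = -8 + 78/(20 - 36*N) + N/(1 + 6*N) (q(N) = -8 + (78/(20 - 36*N) + N/(1 - 1*(-6)*N)) = -8 + (78/(20 - 36*N) + N/(1 + 6*N)) = -8 + 78/(20 - 36*N) + N/(1 + 6*N))
b(-222) + q(-186) = 0 + (41 - 846*(-186)² + 92*(-186))/(2*(-5 - 21*(-186) + 54*(-186)²)) = 0 + (41 - 846*34596 - 17112)/(2*(-5 + 3906 + 54*34596)) = 0 + (41 - 29268216 - 17112)/(2*(-5 + 3906 + 1868184)) = 0 + (½)*(-29285287)/1872085 = 0 + (½)*(1/1872085)*(-29285287) = 0 - 29285287/3744170 = -29285287/3744170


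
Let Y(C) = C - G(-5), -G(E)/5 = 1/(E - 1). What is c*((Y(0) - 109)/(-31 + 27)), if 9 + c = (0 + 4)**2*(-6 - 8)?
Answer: -153547/24 ≈ -6397.8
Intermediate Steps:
G(E) = -5/(-1 + E) (G(E) = -5/(E - 1) = -5/(-1 + E))
Y(C) = -5/6 + C (Y(C) = C - (-5)/(-1 - 5) = C - (-5)/(-6) = C - (-5)*(-1)/6 = C - 1*5/6 = C - 5/6 = -5/6 + C)
c = -233 (c = -9 + (0 + 4)**2*(-6 - 8) = -9 + 4**2*(-14) = -9 + 16*(-14) = -9 - 224 = -233)
c*((Y(0) - 109)/(-31 + 27)) = -233*((-5/6 + 0) - 109)/(-31 + 27) = -233*(-5/6 - 109)/(-4) = -(-153547)*(-1)/(6*4) = -233*659/24 = -153547/24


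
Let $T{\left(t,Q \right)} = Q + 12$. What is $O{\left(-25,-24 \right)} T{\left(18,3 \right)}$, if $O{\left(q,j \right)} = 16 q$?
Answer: $-6000$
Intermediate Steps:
$T{\left(t,Q \right)} = 12 + Q$
$O{\left(-25,-24 \right)} T{\left(18,3 \right)} = 16 \left(-25\right) \left(12 + 3\right) = \left(-400\right) 15 = -6000$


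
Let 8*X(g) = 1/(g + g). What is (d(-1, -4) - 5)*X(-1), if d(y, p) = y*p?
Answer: 1/16 ≈ 0.062500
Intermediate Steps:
X(g) = 1/(16*g) (X(g) = 1/(8*(g + g)) = 1/(8*((2*g))) = (1/(2*g))/8 = 1/(16*g))
d(y, p) = p*y
(d(-1, -4) - 5)*X(-1) = (-4*(-1) - 5)*((1/16)/(-1)) = (4 - 5)*((1/16)*(-1)) = -1*(-1/16) = 1/16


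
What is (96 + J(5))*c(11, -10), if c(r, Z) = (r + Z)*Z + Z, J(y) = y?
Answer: -2020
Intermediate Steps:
c(r, Z) = Z + Z*(Z + r) (c(r, Z) = (Z + r)*Z + Z = Z*(Z + r) + Z = Z + Z*(Z + r))
(96 + J(5))*c(11, -10) = (96 + 5)*(-10*(1 - 10 + 11)) = 101*(-10*2) = 101*(-20) = -2020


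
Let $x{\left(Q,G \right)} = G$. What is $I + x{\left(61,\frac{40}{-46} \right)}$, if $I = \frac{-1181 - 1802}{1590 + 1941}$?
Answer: $- \frac{139229}{81213} \approx -1.7144$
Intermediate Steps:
$I = - \frac{2983}{3531} \approx -0.8448$
$I + x{\left(61,\frac{40}{-46} \right)} = - \frac{2983}{3531} + \frac{40}{-46} = - \frac{2983}{3531} + 40 \left(- \frac{1}{46}\right) = - \frac{2983}{3531} - \frac{20}{23} = - \frac{139229}{81213}$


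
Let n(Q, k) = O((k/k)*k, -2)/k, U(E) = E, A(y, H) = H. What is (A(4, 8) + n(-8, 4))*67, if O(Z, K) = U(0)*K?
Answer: 536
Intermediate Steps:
O(Z, K) = 0 (O(Z, K) = 0*K = 0)
n(Q, k) = 0 (n(Q, k) = 0/k = 0)
(A(4, 8) + n(-8, 4))*67 = (8 + 0)*67 = 8*67 = 536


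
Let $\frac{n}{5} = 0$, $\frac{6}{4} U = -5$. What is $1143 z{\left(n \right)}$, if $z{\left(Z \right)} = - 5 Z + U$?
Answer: $-3810$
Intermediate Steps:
$U = - \frac{10}{3}$ ($U = \frac{2}{3} \left(-5\right) = - \frac{10}{3} \approx -3.3333$)
$n = 0$ ($n = 5 \cdot 0 = 0$)
$z{\left(Z \right)} = - \frac{10}{3} - 5 Z$ ($z{\left(Z \right)} = - 5 Z - \frac{10}{3} = - \frac{10}{3} - 5 Z$)
$1143 z{\left(n \right)} = 1143 \left(- \frac{10}{3} - 0\right) = 1143 \left(- \frac{10}{3} + 0\right) = 1143 \left(- \frac{10}{3}\right) = -3810$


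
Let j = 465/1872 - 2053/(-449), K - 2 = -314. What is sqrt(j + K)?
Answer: I*sqrt(1507070994195)/70044 ≈ 17.527*I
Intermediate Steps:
K = -312 (K = 2 - 314 = -312)
j = 1350667/280176 (j = 465*(1/1872) - 2053*(-1/449) = 155/624 + 2053/449 = 1350667/280176 ≈ 4.8208)
sqrt(j + K) = sqrt(1350667/280176 - 312) = sqrt(-86064245/280176) = I*sqrt(1507070994195)/70044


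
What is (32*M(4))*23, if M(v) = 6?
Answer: 4416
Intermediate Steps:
(32*M(4))*23 = (32*6)*23 = 192*23 = 4416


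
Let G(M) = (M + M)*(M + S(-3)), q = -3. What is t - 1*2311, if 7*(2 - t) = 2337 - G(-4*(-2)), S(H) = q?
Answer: -18420/7 ≈ -2631.4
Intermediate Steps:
S(H) = -3
G(M) = 2*M*(-3 + M) (G(M) = (M + M)*(M - 3) = (2*M)*(-3 + M) = 2*M*(-3 + M))
t = -2243/7 (t = 2 - (2337 - 2*(-4*(-2))*(-3 - 4*(-2)))/7 = 2 - (2337 - 2*8*(-3 + 8))/7 = 2 - (2337 - 2*8*5)/7 = 2 - (2337 - 1*80)/7 = 2 - (2337 - 80)/7 = 2 - ⅐*2257 = 2 - 2257/7 = -2243/7 ≈ -320.43)
t - 1*2311 = -2243/7 - 1*2311 = -2243/7 - 2311 = -18420/7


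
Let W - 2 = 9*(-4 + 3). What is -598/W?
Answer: 598/7 ≈ 85.429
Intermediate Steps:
W = -7 (W = 2 + 9*(-4 + 3) = 2 + 9*(-1) = 2 - 9 = -7)
-598/W = -598/(-7) = -598*(-⅐) = 598/7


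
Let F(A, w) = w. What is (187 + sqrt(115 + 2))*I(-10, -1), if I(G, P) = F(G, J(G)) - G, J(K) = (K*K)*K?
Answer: -185130 - 2970*sqrt(13) ≈ -1.9584e+5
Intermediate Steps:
J(K) = K**3 (J(K) = K**2*K = K**3)
I(G, P) = G**3 - G
(187 + sqrt(115 + 2))*I(-10, -1) = (187 + sqrt(115 + 2))*((-10)**3 - 1*(-10)) = (187 + sqrt(117))*(-1000 + 10) = (187 + 3*sqrt(13))*(-990) = -185130 - 2970*sqrt(13)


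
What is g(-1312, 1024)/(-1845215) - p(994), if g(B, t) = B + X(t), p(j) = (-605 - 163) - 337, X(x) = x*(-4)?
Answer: 2038967983/1845215 ≈ 1105.0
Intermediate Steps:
X(x) = -4*x
p(j) = -1105 (p(j) = -768 - 337 = -1105)
g(B, t) = B - 4*t
g(-1312, 1024)/(-1845215) - p(994) = (-1312 - 4*1024)/(-1845215) - 1*(-1105) = (-1312 - 4096)*(-1/1845215) + 1105 = -5408*(-1/1845215) + 1105 = 5408/1845215 + 1105 = 2038967983/1845215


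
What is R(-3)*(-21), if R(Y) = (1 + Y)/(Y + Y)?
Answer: -7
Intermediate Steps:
R(Y) = (1 + Y)/(2*Y) (R(Y) = (1 + Y)/((2*Y)) = (1 + Y)*(1/(2*Y)) = (1 + Y)/(2*Y))
R(-3)*(-21) = ((½)*(1 - 3)/(-3))*(-21) = ((½)*(-⅓)*(-2))*(-21) = (⅓)*(-21) = -7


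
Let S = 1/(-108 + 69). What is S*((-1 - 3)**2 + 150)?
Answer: -166/39 ≈ -4.2564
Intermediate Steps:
S = -1/39 (S = 1/(-39) = -1/39 ≈ -0.025641)
S*((-1 - 3)**2 + 150) = -((-1 - 3)**2 + 150)/39 = -((-4)**2 + 150)/39 = -(16 + 150)/39 = -1/39*166 = -166/39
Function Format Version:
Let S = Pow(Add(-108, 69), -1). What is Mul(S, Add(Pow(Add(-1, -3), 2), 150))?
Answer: Rational(-166, 39) ≈ -4.2564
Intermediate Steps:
S = Rational(-1, 39) (S = Pow(-39, -1) = Rational(-1, 39) ≈ -0.025641)
Mul(S, Add(Pow(Add(-1, -3), 2), 150)) = Mul(Rational(-1, 39), Add(Pow(Add(-1, -3), 2), 150)) = Mul(Rational(-1, 39), Add(Pow(-4, 2), 150)) = Mul(Rational(-1, 39), Add(16, 150)) = Mul(Rational(-1, 39), 166) = Rational(-166, 39)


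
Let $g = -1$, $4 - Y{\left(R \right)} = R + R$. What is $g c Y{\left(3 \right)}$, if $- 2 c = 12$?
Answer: $-12$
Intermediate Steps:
$Y{\left(R \right)} = 4 - 2 R$ ($Y{\left(R \right)} = 4 - \left(R + R\right) = 4 - 2 R$)
$c = -6$ ($c = \left(- \frac{1}{2}\right) 12 = -6$)
$g c Y{\left(3 \right)} = \left(-1\right) \left(-6\right) \left(4 - 6\right) = 6 \left(4 - 6\right) = 6 \left(-2\right) = -12$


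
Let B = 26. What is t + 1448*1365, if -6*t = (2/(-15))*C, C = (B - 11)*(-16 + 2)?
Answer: 5929546/3 ≈ 1.9765e+6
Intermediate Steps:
C = -210 (C = (26 - 11)*(-16 + 2) = 15*(-14) = -210)
t = -14/3 (t = -2/(-15)*(-210)/6 = -2*(-1/15)*(-210)/6 = -(-1)*(-210)/45 = -1/6*28 = -14/3 ≈ -4.6667)
t + 1448*1365 = -14/3 + 1448*1365 = -14/3 + 1976520 = 5929546/3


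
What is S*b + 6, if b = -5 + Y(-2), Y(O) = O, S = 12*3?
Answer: -246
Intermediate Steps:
S = 36
b = -7 (b = -5 - 2 = -7)
S*b + 6 = 36*(-7) + 6 = -252 + 6 = -246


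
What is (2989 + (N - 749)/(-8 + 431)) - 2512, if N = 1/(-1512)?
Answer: 303945263/639576 ≈ 475.23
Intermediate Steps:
N = -1/1512 ≈ -0.00066138
(2989 + (N - 749)/(-8 + 431)) - 2512 = (2989 + (-1/1512 - 749)/(-8 + 431)) - 2512 = (2989 - 1132489/1512/423) - 2512 = (2989 - 1132489/1512*1/423) - 2512 = (2989 - 1132489/639576) - 2512 = 1910560175/639576 - 2512 = 303945263/639576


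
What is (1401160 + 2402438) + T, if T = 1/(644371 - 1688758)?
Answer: 3972428304425/1044387 ≈ 3.8036e+6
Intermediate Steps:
T = -1/1044387 (T = 1/(-1044387) = -1/1044387 ≈ -9.5750e-7)
(1401160 + 2402438) + T = (1401160 + 2402438) - 1/1044387 = 3803598 - 1/1044387 = 3972428304425/1044387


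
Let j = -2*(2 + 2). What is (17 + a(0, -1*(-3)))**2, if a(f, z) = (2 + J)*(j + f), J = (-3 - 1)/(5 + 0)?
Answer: 1369/25 ≈ 54.760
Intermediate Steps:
j = -8 (j = -2*4 = -8)
J = -4/5 ≈ -0.80000
a(f, z) = -48/5 + 6*f/5 (a(f, z) = (2 - 4/5)*(-8 + f) = 6*(-8 + f)/5 = -48/5 + 6*f/5)
(17 + a(0, -1*(-3)))**2 = (17 + (-48/5 + (6/5)*0))**2 = (17 + (-48/5 + 0))**2 = (17 - 48/5)**2 = (37/5)**2 = 1369/25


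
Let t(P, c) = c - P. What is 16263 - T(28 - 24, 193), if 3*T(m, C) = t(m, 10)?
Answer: 16261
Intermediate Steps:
T(m, C) = 10/3 - m/3 (T(m, C) = (10 - m)/3 = 10/3 - m/3)
16263 - T(28 - 24, 193) = 16263 - (10/3 - (28 - 24)/3) = 16263 - (10/3 - ⅓*4) = 16263 - (10/3 - 4/3) = 16263 - 1*2 = 16263 - 2 = 16261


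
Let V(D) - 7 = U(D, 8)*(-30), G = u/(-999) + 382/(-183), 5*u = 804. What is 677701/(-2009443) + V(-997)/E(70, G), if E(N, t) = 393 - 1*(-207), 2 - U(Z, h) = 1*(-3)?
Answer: -693970949/1205665800 ≈ -0.57559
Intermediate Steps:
u = 804/5 (u = (1/5)*804 = 804/5 ≈ 160.80)
U(Z, h) = 5 (U(Z, h) = 2 - (-3) = 2 - 1*(-3) = 2 + 3 = 5)
G = -228358/101565 (G = (804/5)/(-999) + 382/(-183) = (804/5)*(-1/999) + 382*(-1/183) = -268/1665 - 382/183 = -228358/101565 ≈ -2.2484)
V(D) = -143 (V(D) = 7 + 5*(-30) = 7 - 150 = -143)
E(N, t) = 600 (E(N, t) = 393 + 207 = 600)
677701/(-2009443) + V(-997)/E(70, G) = 677701/(-2009443) - 143/600 = 677701*(-1/2009443) - 143*1/600 = -677701/2009443 - 143/600 = -693970949/1205665800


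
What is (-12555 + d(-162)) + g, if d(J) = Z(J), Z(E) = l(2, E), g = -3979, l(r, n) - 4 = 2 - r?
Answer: -16530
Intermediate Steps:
l(r, n) = 6 - r (l(r, n) = 4 + (2 - r) = 6 - r)
Z(E) = 4 (Z(E) = 6 - 1*2 = 6 - 2 = 4)
d(J) = 4
(-12555 + d(-162)) + g = (-12555 + 4) - 3979 = -12551 - 3979 = -16530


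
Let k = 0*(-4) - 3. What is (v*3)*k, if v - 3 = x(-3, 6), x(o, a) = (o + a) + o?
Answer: -27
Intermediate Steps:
x(o, a) = a + 2*o (x(o, a) = (a + o) + o = a + 2*o)
v = 3 (v = 3 + (6 + 2*(-3)) = 3 + (6 - 6) = 3 + 0 = 3)
k = -3 (k = 0 - 3 = -3)
(v*3)*k = (3*3)*(-3) = 9*(-3) = -27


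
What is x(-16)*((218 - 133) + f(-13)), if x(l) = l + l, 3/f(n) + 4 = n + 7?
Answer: -13552/5 ≈ -2710.4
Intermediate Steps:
f(n) = 3/(3 + n) (f(n) = 3/(-4 + (n + 7)) = 3/(-4 + (7 + n)) = 3/(3 + n))
x(l) = 2*l
x(-16)*((218 - 133) + f(-13)) = (2*(-16))*((218 - 133) + 3/(3 - 13)) = -32*(85 + 3/(-10)) = -32*(85 + 3*(-⅒)) = -32*(85 - 3/10) = -32*847/10 = -13552/5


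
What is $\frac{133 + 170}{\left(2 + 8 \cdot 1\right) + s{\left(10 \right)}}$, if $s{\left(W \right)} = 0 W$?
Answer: $\frac{303}{10} \approx 30.3$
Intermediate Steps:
$s{\left(W \right)} = 0$
$\frac{133 + 170}{\left(2 + 8 \cdot 1\right) + s{\left(10 \right)}} = \frac{133 + 170}{\left(2 + 8 \cdot 1\right) + 0} = \frac{303}{\left(2 + 8\right) + 0} = \frac{303}{10 + 0} = \frac{303}{10}$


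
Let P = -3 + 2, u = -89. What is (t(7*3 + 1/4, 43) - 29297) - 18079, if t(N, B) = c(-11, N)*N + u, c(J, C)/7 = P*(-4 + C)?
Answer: -800495/16 ≈ -50031.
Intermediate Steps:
P = -1
c(J, C) = 28 - 7*C (c(J, C) = 7*(-(-4 + C)) = 7*(4 - C) = 28 - 7*C)
t(N, B) = -89 + N*(28 - 7*N) (t(N, B) = (28 - 7*N)*N - 89 = N*(28 - 7*N) - 89 = -89 + N*(28 - 7*N))
(t(7*3 + 1/4, 43) - 29297) - 18079 = ((-89 - 7*(7*3 + 1/4)*(-4 + (7*3 + 1/4))) - 29297) - 18079 = ((-89 - 7*(21 + ¼)*(-4 + (21 + ¼))) - 29297) - 18079 = ((-89 - 7*85/4*(-4 + 85/4)) - 29297) - 18079 = ((-89 - 7*85/4*69/4) - 29297) - 18079 = ((-89 - 41055/16) - 29297) - 18079 = (-42479/16 - 29297) - 18079 = -511231/16 - 18079 = -800495/16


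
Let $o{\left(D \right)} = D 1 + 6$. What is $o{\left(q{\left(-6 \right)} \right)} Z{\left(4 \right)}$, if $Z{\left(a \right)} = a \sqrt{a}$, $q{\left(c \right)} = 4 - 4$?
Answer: $48$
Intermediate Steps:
$q{\left(c \right)} = 0$ ($q{\left(c \right)} = 4 - 4 = 0$)
$o{\left(D \right)} = 6 + D$ ($o{\left(D \right)} = D + 6 = 6 + D$)
$Z{\left(a \right)} = a^{\frac{3}{2}}$
$o{\left(q{\left(-6 \right)} \right)} Z{\left(4 \right)} = \left(6 + 0\right) 4^{\frac{3}{2}} = 6 \cdot 8 = 48$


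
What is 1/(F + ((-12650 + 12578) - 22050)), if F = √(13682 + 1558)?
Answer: -3687/81561274 - √3810/244683822 ≈ -4.5458e-5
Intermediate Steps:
F = 2*√3810 (F = √15240 = 2*√3810 ≈ 123.45)
1/(F + ((-12650 + 12578) - 22050)) = 1/(2*√3810 + ((-12650 + 12578) - 22050)) = 1/(2*√3810 + (-72 - 22050)) = 1/(2*√3810 - 22122) = 1/(-22122 + 2*√3810)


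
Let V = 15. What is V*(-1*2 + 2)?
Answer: 0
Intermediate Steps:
V*(-1*2 + 2) = 15*(-1*2 + 2) = 15*(-2 + 2) = 15*0 = 0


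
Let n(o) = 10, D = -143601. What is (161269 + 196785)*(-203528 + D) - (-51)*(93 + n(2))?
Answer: -124290921713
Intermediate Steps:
(161269 + 196785)*(-203528 + D) - (-51)*(93 + n(2)) = (161269 + 196785)*(-203528 - 143601) - (-51)*(93 + 10) = 358054*(-347129) - (-51)*103 = -124290926966 - 1*(-5253) = -124290926966 + 5253 = -124290921713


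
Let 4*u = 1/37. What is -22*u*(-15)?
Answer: 165/74 ≈ 2.2297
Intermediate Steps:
u = 1/148 (u = (¼)/37 = (¼)*(1/37) = 1/148 ≈ 0.0067568)
-22*u*(-15) = -22*1/148*(-15) = -11/74*(-15) = 165/74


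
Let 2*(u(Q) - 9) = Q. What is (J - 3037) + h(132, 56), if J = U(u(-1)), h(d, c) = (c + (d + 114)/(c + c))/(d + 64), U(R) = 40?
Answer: -32891813/10976 ≈ -2996.7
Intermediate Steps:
u(Q) = 9 + Q/2
h(d, c) = (c + (114 + d)/(2*c))/(64 + d) (h(d, c) = (c + (114 + d)/((2*c)))/(64 + d) = (c + (114 + d)*(1/(2*c)))/(64 + d) = (c + (114 + d)/(2*c))/(64 + d))
J = 40
(J - 3037) + h(132, 56) = (40 - 3037) + (57 + 56² + (½)*132)/(56*(64 + 132)) = -2997 + (1/56)*(57 + 3136 + 66)/196 = -2997 + (1/56)*(1/196)*3259 = -2997 + 3259/10976 = -32891813/10976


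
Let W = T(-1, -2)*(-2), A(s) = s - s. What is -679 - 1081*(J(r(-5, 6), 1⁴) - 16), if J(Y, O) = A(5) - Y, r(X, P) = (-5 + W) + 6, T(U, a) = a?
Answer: 22022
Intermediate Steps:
A(s) = 0
W = 4 (W = -2*(-2) = 4)
r(X, P) = 5 (r(X, P) = (-5 + 4) + 6 = -1 + 6 = 5)
J(Y, O) = -Y (J(Y, O) = 0 - Y = -Y)
-679 - 1081*(J(r(-5, 6), 1⁴) - 16) = -679 - 1081*(-1*5 - 16) = -679 - 1081*(-5 - 16) = -679 - 1081*(-21) = -679 + 22701 = 22022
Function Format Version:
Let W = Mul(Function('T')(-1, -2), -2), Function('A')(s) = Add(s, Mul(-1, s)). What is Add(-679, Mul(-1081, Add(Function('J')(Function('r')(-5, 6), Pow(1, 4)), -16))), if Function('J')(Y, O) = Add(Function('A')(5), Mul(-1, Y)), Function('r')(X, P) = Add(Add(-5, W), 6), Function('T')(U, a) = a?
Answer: 22022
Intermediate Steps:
Function('A')(s) = 0
W = 4 (W = Mul(-2, -2) = 4)
Function('r')(X, P) = 5 (Function('r')(X, P) = Add(Add(-5, 4), 6) = Add(-1, 6) = 5)
Function('J')(Y, O) = Mul(-1, Y) (Function('J')(Y, O) = Add(0, Mul(-1, Y)) = Mul(-1, Y))
Add(-679, Mul(-1081, Add(Function('J')(Function('r')(-5, 6), Pow(1, 4)), -16))) = Add(-679, Mul(-1081, Add(Mul(-1, 5), -16))) = Add(-679, Mul(-1081, Add(-5, -16))) = Add(-679, Mul(-1081, -21)) = Add(-679, 22701) = 22022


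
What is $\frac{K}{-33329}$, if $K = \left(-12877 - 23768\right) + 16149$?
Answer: $\frac{20496}{33329} \approx 0.61496$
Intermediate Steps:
$K = -20496$ ($K = -36645 + 16149 = -20496$)
$\frac{K}{-33329} = - \frac{20496}{-33329} = \left(-20496\right) \left(- \frac{1}{33329}\right) = \frac{20496}{33329}$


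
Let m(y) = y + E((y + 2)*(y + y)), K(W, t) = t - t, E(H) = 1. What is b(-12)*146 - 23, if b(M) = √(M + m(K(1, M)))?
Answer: -23 + 146*I*√11 ≈ -23.0 + 484.23*I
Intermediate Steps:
K(W, t) = 0
m(y) = 1 + y (m(y) = y + 1 = 1 + y)
b(M) = √(1 + M) (b(M) = √(M + (1 + 0)) = √(M + 1) = √(1 + M))
b(-12)*146 - 23 = √(1 - 12)*146 - 23 = √(-11)*146 - 23 = (I*√11)*146 - 23 = 146*I*√11 - 23 = -23 + 146*I*√11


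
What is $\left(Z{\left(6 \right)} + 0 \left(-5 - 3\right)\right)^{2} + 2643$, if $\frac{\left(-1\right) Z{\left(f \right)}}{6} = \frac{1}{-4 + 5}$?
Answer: $2679$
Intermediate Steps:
$Z{\left(f \right)} = -6$ ($Z{\left(f \right)} = - \frac{6}{-4 + 5} = - \frac{6}{1} = \left(-6\right) 1 = -6$)
$\left(Z{\left(6 \right)} + 0 \left(-5 - 3\right)\right)^{2} + 2643 = \left(-6 + 0 \left(-5 - 3\right)\right)^{2} + 2643 = \left(-6 + 0 \left(-8\right)\right)^{2} + 2643 = \left(-6 + 0\right)^{2} + 2643 = \left(-6\right)^{2} + 2643 = 36 + 2643 = 2679$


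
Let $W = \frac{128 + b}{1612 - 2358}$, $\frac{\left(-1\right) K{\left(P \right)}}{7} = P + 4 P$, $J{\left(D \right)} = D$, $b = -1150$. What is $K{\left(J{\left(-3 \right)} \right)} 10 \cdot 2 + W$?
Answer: $\frac{783811}{373} \approx 2101.4$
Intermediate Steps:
$K{\left(P \right)} = - 35 P$ ($K{\left(P \right)} = - 7 \left(P + 4 P\right) = - 7 \cdot 5 P = - 35 P$)
$W = \frac{511}{373}$ ($W = \frac{128 - 1150}{1612 - 2358} = - \frac{1022}{-746} = \left(-1022\right) \left(- \frac{1}{746}\right) = \frac{511}{373} \approx 1.37$)
$K{\left(J{\left(-3 \right)} \right)} 10 \cdot 2 + W = \left(-35\right) \left(-3\right) 10 \cdot 2 + \frac{511}{373} = 105 \cdot 10 \cdot 2 + \frac{511}{373} = 1050 \cdot 2 + \frac{511}{373} = 2100 + \frac{511}{373} = \frac{783811}{373}$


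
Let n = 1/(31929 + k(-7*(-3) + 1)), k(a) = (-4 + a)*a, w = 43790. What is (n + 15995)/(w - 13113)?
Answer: 517038376/991634025 ≈ 0.52140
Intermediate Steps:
k(a) = a*(-4 + a)
n = 1/32325 (n = 1/(31929 + (-7*(-3) + 1)*(-4 + (-7*(-3) + 1))) = 1/(31929 + (21 + 1)*(-4 + (21 + 1))) = 1/(31929 + 22*(-4 + 22)) = 1/(31929 + 22*18) = 1/(31929 + 396) = 1/32325 ≈ 3.0936e-5)
(n + 15995)/(w - 13113) = (1/32325 + 15995)/(43790 - 13113) = (517038376/32325)/30677 = (517038376/32325)*(1/30677) = 517038376/991634025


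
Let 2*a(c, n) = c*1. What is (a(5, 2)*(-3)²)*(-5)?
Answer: -225/2 ≈ -112.50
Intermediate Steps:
a(c, n) = c/2 (a(c, n) = (c*1)/2 = c/2)
(a(5, 2)*(-3)²)*(-5) = (((½)*5)*(-3)²)*(-5) = ((5/2)*9)*(-5) = (45/2)*(-5) = -225/2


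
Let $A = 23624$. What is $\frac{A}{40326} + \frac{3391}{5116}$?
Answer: $\frac{128802925}{103153908} \approx 1.2486$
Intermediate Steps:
$\frac{A}{40326} + \frac{3391}{5116} = \frac{23624}{40326} + \frac{3391}{5116} = 23624 \cdot \frac{1}{40326} + 3391 \cdot \frac{1}{5116} = \frac{11812}{20163} + \frac{3391}{5116} = \frac{128802925}{103153908}$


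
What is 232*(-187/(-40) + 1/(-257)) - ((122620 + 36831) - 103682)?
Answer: -70270614/1285 ≈ -54685.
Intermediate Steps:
232*(-187/(-40) + 1/(-257)) - ((122620 + 36831) - 103682) = 232*(-187*(-1/40) - 1/257) - (159451 - 103682) = 232*(187/40 - 1/257) - 1*55769 = 232*(48019/10280) - 55769 = 1392551/1285 - 55769 = -70270614/1285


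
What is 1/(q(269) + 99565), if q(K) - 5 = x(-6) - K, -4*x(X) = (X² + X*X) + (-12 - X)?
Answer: 2/198569 ≈ 1.0072e-5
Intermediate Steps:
x(X) = 3 - X²/2 + X/4 (x(X) = -((X² + X*X) + (-12 - X))/4 = -((X² + X²) + (-12 - X))/4 = -(2*X² + (-12 - X))/4 = -(-12 - X + 2*X²)/4 = 3 - X²/2 + X/4)
q(K) = -23/2 - K (q(K) = 5 + ((3 - ½*(-6)² + (¼)*(-6)) - K) = 5 + ((3 - ½*36 - 3/2) - K) = 5 + ((3 - 18 - 3/2) - K) = 5 + (-33/2 - K) = -23/2 - K)
1/(q(269) + 99565) = 1/((-23/2 - 1*269) + 99565) = 1/((-23/2 - 269) + 99565) = 1/(-561/2 + 99565) = 1/(198569/2) = 2/198569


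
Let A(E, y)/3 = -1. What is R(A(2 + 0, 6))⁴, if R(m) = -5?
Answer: 625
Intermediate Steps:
A(E, y) = -3 (A(E, y) = 3*(-1) = -3)
R(A(2 + 0, 6))⁴ = (-5)⁴ = 625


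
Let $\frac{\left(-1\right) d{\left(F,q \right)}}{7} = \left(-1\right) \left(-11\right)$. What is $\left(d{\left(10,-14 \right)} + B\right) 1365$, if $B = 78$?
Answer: $1365$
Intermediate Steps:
$d{\left(F,q \right)} = -77$ ($d{\left(F,q \right)} = - 7 \left(\left(-1\right) \left(-11\right)\right) = \left(-7\right) 11 = -77$)
$\left(d{\left(10,-14 \right)} + B\right) 1365 = \left(-77 + 78\right) 1365 = 1 \cdot 1365 = 1365$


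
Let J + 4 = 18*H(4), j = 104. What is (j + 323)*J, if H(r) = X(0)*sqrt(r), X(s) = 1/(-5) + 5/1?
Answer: 360388/5 ≈ 72078.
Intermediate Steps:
X(s) = 24/5 (X(s) = 1*(-1/5) + 5*1 = -1/5 + 5 = 24/5)
H(r) = 24*sqrt(r)/5
J = 844/5 (J = -4 + 18*(24*sqrt(4)/5) = -4 + 18*((24/5)*2) = -4 + 18*(48/5) = -4 + 864/5 = 844/5 ≈ 168.80)
(j + 323)*J = (104 + 323)*(844/5) = 427*(844/5) = 360388/5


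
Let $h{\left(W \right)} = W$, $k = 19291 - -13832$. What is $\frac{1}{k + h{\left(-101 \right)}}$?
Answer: $\frac{1}{33022} \approx 3.0283 \cdot 10^{-5}$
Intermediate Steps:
$k = 33123$ ($k = 19291 + 13832 = 33123$)
$\frac{1}{k + h{\left(-101 \right)}} = \frac{1}{33123 - 101} = \frac{1}{33022}$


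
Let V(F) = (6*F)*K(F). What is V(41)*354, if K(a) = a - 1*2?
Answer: 3396276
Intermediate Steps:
K(a) = -2 + a (K(a) = a - 2 = -2 + a)
V(F) = 6*F*(-2 + F) (V(F) = (6*F)*(-2 + F) = 6*F*(-2 + F))
V(41)*354 = (6*41*(-2 + 41))*354 = (6*41*39)*354 = 9594*354 = 3396276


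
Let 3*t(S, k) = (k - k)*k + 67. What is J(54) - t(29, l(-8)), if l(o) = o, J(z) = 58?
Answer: 107/3 ≈ 35.667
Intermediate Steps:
t(S, k) = 67/3 (t(S, k) = ((k - k)*k + 67)/3 = (0*k + 67)/3 = (0 + 67)/3 = (⅓)*67 = 67/3)
J(54) - t(29, l(-8)) = 58 - 1*67/3 = 58 - 67/3 = 107/3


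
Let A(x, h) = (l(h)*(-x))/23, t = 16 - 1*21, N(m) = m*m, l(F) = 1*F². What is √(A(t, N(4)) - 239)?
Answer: I*√96991/23 ≈ 13.541*I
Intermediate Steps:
l(F) = F²
N(m) = m²
t = -5 (t = 16 - 21 = -5)
A(x, h) = -x*h²/23 (A(x, h) = (h²*(-x))/23 = -x*h²*(1/23) = -x*h²/23)
√(A(t, N(4)) - 239) = √(-1/23*(-5)*(4²)² - 239) = √(-1/23*(-5)*16² - 239) = √(-1/23*(-5)*256 - 239) = √(1280/23 - 239) = √(-4217/23) = I*√96991/23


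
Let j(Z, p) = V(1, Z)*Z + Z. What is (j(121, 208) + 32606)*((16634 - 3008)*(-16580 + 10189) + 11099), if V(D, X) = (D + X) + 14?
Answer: -4282494981061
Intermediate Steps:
V(D, X) = 14 + D + X
j(Z, p) = Z + Z*(15 + Z) (j(Z, p) = (14 + 1 + Z)*Z + Z = (15 + Z)*Z + Z = Z*(15 + Z) + Z = Z + Z*(15 + Z))
(j(121, 208) + 32606)*((16634 - 3008)*(-16580 + 10189) + 11099) = (121*(16 + 121) + 32606)*((16634 - 3008)*(-16580 + 10189) + 11099) = (121*137 + 32606)*(13626*(-6391) + 11099) = (16577 + 32606)*(-87083766 + 11099) = 49183*(-87072667) = -4282494981061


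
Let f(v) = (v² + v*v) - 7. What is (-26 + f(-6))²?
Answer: 1521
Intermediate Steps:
f(v) = -7 + 2*v² (f(v) = (v² + v²) - 7 = 2*v² - 7 = -7 + 2*v²)
(-26 + f(-6))² = (-26 + (-7 + 2*(-6)²))² = (-26 + (-7 + 2*36))² = (-26 + (-7 + 72))² = (-26 + 65)² = 39² = 1521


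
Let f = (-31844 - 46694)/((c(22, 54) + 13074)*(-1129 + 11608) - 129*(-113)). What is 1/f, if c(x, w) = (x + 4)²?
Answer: -144100827/78538 ≈ -1834.8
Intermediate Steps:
c(x, w) = (4 + x)²
f = -78538/144100827 (f = (-31844 - 46694)/(((4 + 22)² + 13074)*(-1129 + 11608) - 129*(-113)) = -78538/((26² + 13074)*10479 + 14577) = -78538/((676 + 13074)*10479 + 14577) = -78538/(13750*10479 + 14577) = -78538/(144086250 + 14577) = -78538/144100827 ≈ -0.00054502)
1/f = 1/(-78538/144100827) = -144100827/78538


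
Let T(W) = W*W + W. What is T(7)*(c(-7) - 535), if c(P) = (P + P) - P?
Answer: -30352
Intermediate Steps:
c(P) = P (c(P) = 2*P - P = P)
T(W) = W + W**2 (T(W) = W**2 + W = W + W**2)
T(7)*(c(-7) - 535) = (7*(1 + 7))*(-7 - 535) = (7*8)*(-542) = 56*(-542) = -30352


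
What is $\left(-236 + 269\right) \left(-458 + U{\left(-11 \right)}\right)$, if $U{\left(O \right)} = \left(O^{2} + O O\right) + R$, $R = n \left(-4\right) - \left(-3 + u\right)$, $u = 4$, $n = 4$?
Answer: $-7689$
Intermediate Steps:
$R = -17$ ($R = 4 \left(-4\right) + \left(3 - 4\right) = -16 + \left(3 - 4\right) = -16 - 1 = -17$)
$U{\left(O \right)} = -17 + 2 O^{2}$ ($U{\left(O \right)} = \left(O^{2} + O O\right) - 17 = \left(O^{2} + O^{2}\right) - 17 = 2 O^{2} - 17 = -17 + 2 O^{2}$)
$\left(-236 + 269\right) \left(-458 + U{\left(-11 \right)}\right) = \left(-236 + 269\right) \left(-458 - \left(17 - 2 \left(-11\right)^{2}\right)\right) = 33 \left(-458 + \left(-17 + 2 \cdot 121\right)\right) = 33 \left(-458 + \left(-17 + 242\right)\right) = 33 \left(-458 + 225\right) = 33 \left(-233\right) = -7689$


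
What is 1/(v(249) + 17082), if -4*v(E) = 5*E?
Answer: 4/67083 ≈ 5.9628e-5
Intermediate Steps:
v(E) = -5*E/4
1/(v(249) + 17082) = 1/(-5/4*249 + 17082) = 1/(-1245/4 + 17082) = 1/(67083/4) = 4/67083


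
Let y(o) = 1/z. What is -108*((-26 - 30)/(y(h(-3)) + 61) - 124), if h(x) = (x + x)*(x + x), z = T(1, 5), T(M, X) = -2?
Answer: 1632528/121 ≈ 13492.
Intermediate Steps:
z = -2
h(x) = 4*x² (h(x) = (2*x)*(2*x) = 4*x²)
y(o) = -½ (y(o) = 1/(-2) = -½)
-108*((-26 - 30)/(y(h(-3)) + 61) - 124) = -108*((-26 - 30)/(-½ + 61) - 124) = -108*(-56/121/2 - 124) = -108*(-56*2/121 - 124) = -108*(-112/121 - 124) = -108*(-15116/121) = 1632528/121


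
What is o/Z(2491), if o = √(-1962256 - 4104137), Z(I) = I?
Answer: I*√6066393/2491 ≈ 0.98876*I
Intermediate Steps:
o = I*√6066393 (o = √(-6066393) = I*√6066393 ≈ 2463.0*I)
o/Z(2491) = (I*√6066393)/2491 = (I*√6066393)*(1/2491) = I*√6066393/2491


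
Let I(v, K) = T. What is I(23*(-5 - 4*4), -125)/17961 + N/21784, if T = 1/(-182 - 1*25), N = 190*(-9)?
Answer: -3178838477/40495660884 ≈ -0.078498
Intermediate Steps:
N = -1710
T = -1/207 (T = 1/(-182 - 25) = 1/(-207) = -1/207 ≈ -0.0048309)
I(v, K) = -1/207
I(23*(-5 - 4*4), -125)/17961 + N/21784 = -1/207/17961 - 1710/21784 = -1/207*1/17961 - 1710*1/21784 = -1/3717927 - 855/10892 = -3178838477/40495660884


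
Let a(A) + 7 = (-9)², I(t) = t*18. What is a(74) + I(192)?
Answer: 3530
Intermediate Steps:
I(t) = 18*t
a(A) = 74 (a(A) = -7 + (-9)² = -7 + 81 = 74)
a(74) + I(192) = 74 + 18*192 = 74 + 3456 = 3530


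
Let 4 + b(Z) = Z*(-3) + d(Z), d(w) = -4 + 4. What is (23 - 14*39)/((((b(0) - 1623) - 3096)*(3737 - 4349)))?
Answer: -523/2890476 ≈ -0.00018094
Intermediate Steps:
d(w) = 0
b(Z) = -4 - 3*Z (b(Z) = -4 + (Z*(-3) + 0) = -4 + (-3*Z + 0) = -4 - 3*Z)
(23 - 14*39)/((((b(0) - 1623) - 3096)*(3737 - 4349))) = (23 - 14*39)/(((((-4 - 3*0) - 1623) - 3096)*(3737 - 4349))) = (23 - 546)/(((((-4 + 0) - 1623) - 3096)*(-612))) = -523*(-1/(612*((-4 - 1623) - 3096))) = -523*(-1/(612*(-1627 - 3096))) = -523/((-4723*(-612))) = -523/2890476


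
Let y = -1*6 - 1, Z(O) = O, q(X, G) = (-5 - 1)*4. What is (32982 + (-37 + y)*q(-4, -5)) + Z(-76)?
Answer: 33962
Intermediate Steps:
q(X, G) = -24 (q(X, G) = -6*4 = -24)
y = -7 (y = -6 - 1 = -7)
(32982 + (-37 + y)*q(-4, -5)) + Z(-76) = (32982 + (-37 - 7)*(-24)) - 76 = (32982 - 44*(-24)) - 76 = (32982 + 1056) - 76 = 34038 - 76 = 33962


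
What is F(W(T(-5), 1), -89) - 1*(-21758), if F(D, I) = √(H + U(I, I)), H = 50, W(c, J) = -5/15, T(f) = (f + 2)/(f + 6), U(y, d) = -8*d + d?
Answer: 21758 + √673 ≈ 21784.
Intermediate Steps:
U(y, d) = -7*d
T(f) = (2 + f)/(6 + f)
W(c, J) = -⅓ (W(c, J) = -5*1/15 = -⅓)
F(D, I) = √(50 - 7*I)
F(W(T(-5), 1), -89) - 1*(-21758) = √(50 - 7*(-89)) - 1*(-21758) = √(50 + 623) + 21758 = √673 + 21758 = 21758 + √673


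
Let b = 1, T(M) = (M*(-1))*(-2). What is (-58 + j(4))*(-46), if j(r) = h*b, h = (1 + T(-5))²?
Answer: -1058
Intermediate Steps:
T(M) = 2*M (T(M) = -M*(-2) = 2*M)
h = 81 (h = (1 + 2*(-5))² = (1 - 10)² = (-9)² = 81)
j(r) = 81 (j(r) = 81*1 = 81)
(-58 + j(4))*(-46) = (-58 + 81)*(-46) = 23*(-46) = -1058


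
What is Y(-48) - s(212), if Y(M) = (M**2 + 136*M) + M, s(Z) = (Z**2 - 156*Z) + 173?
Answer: -16317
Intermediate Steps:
s(Z) = 173 + Z**2 - 156*Z
Y(M) = M**2 + 137*M
Y(-48) - s(212) = -48*(137 - 48) - (173 + 212**2 - 156*212) = -48*89 - (173 + 44944 - 33072) = -4272 - 1*12045 = -4272 - 12045 = -16317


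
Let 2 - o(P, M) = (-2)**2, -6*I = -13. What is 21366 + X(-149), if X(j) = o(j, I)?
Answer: 21364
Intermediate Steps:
I = 13/6 (I = -1/6*(-13) = 13/6 ≈ 2.1667)
o(P, M) = -2 (o(P, M) = 2 - 1*(-2)**2 = 2 - 1*4 = 2 - 4 = -2)
X(j) = -2
21366 + X(-149) = 21366 - 2 = 21364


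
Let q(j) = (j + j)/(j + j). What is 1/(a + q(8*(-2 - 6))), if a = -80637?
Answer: -1/80636 ≈ -1.2401e-5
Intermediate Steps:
q(j) = 1 (q(j) = (2*j)/((2*j)) = (2*j)*(1/(2*j)) = 1)
1/(a + q(8*(-2 - 6))) = 1/(-80637 + 1) = 1/(-80636) = -1/80636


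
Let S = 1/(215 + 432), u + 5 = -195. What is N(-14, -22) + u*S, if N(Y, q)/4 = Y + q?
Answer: -93368/647 ≈ -144.31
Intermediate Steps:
N(Y, q) = 4*Y + 4*q (N(Y, q) = 4*(Y + q) = 4*Y + 4*q)
u = -200 (u = -5 - 195 = -200)
S = 1/647 ≈ 0.0015456
N(-14, -22) + u*S = (4*(-14) + 4*(-22)) - 200*1/647 = (-56 - 88) - 200/647 = -144 - 200/647 = -93368/647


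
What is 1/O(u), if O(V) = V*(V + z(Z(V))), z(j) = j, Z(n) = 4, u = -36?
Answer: 1/1152 ≈ 0.00086806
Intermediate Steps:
O(V) = V*(4 + V) (O(V) = V*(V + 4) = V*(4 + V))
1/O(u) = 1/(-36*(4 - 36)) = 1/(-36*(-32)) = 1/1152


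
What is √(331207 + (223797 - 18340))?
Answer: 2*√134166 ≈ 732.57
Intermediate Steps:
√(331207 + (223797 - 18340)) = √(331207 + 205457) = √536664 = 2*√134166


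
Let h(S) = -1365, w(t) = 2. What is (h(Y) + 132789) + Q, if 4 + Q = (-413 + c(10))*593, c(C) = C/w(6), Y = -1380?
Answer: -110524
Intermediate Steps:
c(C) = C/2
Q = -241948 (Q = -4 + (-413 + (½)*10)*593 = -4 + (-413 + 5)*593 = -4 - 408*593 = -4 - 241944 = -241948)
(h(Y) + 132789) + Q = (-1365 + 132789) - 241948 = 131424 - 241948 = -110524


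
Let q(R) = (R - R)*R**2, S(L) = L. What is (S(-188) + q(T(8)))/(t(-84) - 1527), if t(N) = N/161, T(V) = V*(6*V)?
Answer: 4324/35133 ≈ 0.12308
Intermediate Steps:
T(V) = 6*V**2
t(N) = N/161 (t(N) = N*(1/161) = N/161)
q(R) = 0 (q(R) = 0*R**2 = 0)
(S(-188) + q(T(8)))/(t(-84) - 1527) = (-188 + 0)/((1/161)*(-84) - 1527) = -188/(-12/23 - 1527) = -188/(-35133/23) = -188*(-23/35133) = 4324/35133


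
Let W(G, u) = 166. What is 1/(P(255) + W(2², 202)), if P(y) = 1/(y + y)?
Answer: 510/84661 ≈ 0.0060240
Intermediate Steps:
P(y) = 1/(2*y)
1/(P(255) + W(2², 202)) = 1/((½)/255 + 166) = 1/((½)*(1/255) + 166) = 1/(1/510 + 166) = 1/(84661/510) = 510/84661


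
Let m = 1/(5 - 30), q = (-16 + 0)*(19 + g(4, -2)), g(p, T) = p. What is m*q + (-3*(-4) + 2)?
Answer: 718/25 ≈ 28.720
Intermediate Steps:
q = -368 (q = (-16 + 0)*(19 + 4) = -16*23 = -368)
m = -1/25 (m = 1/(-25) = -1/25 ≈ -0.040000)
m*q + (-3*(-4) + 2) = -1/25*(-368) + (-3*(-4) + 2) = 368/25 + (12 + 2) = 368/25 + 14 = 718/25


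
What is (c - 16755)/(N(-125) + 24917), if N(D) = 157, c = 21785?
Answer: 2515/12537 ≈ 0.20061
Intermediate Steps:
(c - 16755)/(N(-125) + 24917) = (21785 - 16755)/(157 + 24917) = 5030/25074 = 5030*(1/25074) = 2515/12537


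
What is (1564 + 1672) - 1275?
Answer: 1961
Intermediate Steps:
(1564 + 1672) - 1275 = 3236 - 1275 = 1961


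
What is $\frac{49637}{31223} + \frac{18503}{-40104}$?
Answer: $\frac{1412923079}{1252167192} \approx 1.1284$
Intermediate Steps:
$\frac{49637}{31223} + \frac{18503}{-40104} = 49637 \cdot \frac{1}{31223} + 18503 \left(- \frac{1}{40104}\right) = \frac{49637}{31223} - \frac{18503}{40104} = \frac{1412923079}{1252167192}$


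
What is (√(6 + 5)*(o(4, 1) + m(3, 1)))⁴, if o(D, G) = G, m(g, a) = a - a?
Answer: 121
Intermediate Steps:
m(g, a) = 0
(√(6 + 5)*(o(4, 1) + m(3, 1)))⁴ = (√(6 + 5)*(1 + 0))⁴ = (√11*1)⁴ = (√11)⁴ = 121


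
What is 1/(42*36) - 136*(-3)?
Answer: 616897/1512 ≈ 408.00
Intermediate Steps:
1/(42*36) - 136*(-3) = 1/1512 - 1*(-408) = 1/1512 + 408 = 616897/1512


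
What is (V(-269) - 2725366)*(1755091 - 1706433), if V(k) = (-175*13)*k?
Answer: -102833379278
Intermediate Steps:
V(k) = -2275*k
(V(-269) - 2725366)*(1755091 - 1706433) = (-2275*(-269) - 2725366)*(1755091 - 1706433) = (611975 - 2725366)*48658 = -2113391*48658 = -102833379278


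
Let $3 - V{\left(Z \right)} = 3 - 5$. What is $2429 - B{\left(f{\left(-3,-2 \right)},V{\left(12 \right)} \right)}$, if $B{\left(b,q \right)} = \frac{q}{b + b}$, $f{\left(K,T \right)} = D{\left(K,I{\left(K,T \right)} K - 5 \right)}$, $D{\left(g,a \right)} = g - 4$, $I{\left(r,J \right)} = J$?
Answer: $\frac{34011}{14} \approx 2429.4$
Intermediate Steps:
$V{\left(Z \right)} = 5$ ($V{\left(Z \right)} = 3 - \left(3 - 5\right) = 3 - -2 = 3 + 2 = 5$)
$D{\left(g,a \right)} = -4 + g$ ($D{\left(g,a \right)} = g - 4 = -4 + g$)
$f{\left(K,T \right)} = -4 + K$
$B{\left(b,q \right)} = \frac{q}{2 b}$
$2429 - B{\left(f{\left(-3,-2 \right)},V{\left(12 \right)} \right)} = 2429 - \frac{1}{2} \cdot 5 \frac{1}{-4 - 3} = 2429 - \frac{1}{2} \cdot 5 \frac{1}{-7} = 2429 - \frac{1}{2} \cdot 5 \left(- \frac{1}{7}\right) = 2429 - - \frac{5}{14} = 2429 + \frac{5}{14} = \frac{34011}{14}$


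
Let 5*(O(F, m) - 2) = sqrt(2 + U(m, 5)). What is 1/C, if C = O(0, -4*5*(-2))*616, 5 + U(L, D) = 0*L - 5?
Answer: 25/33264 - 5*I*sqrt(2)/33264 ≈ 0.00075156 - 0.00021257*I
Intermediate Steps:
U(L, D) = -10 (U(L, D) = -5 + (0*L - 5) = -5 + (0 - 5) = -5 - 5 = -10)
O(F, m) = 2 + 2*I*sqrt(2)/5 (O(F, m) = 2 + sqrt(2 - 10)/5 = 2 + sqrt(-8)/5 = 2 + (2*I*sqrt(2))/5 = 2 + 2*I*sqrt(2)/5)
C = 1232 + 1232*I*sqrt(2)/5 (C = (2 + 2*I*sqrt(2)/5)*616 = 1232 + 1232*I*sqrt(2)/5 ≈ 1232.0 + 348.46*I)
1/C = 1/(1232 + 1232*I*sqrt(2)/5)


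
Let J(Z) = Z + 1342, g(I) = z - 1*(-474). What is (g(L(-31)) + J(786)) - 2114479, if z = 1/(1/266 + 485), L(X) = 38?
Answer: -272455363381/129011 ≈ -2.1119e+6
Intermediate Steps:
z = 266/129011 (z = 1/(1/266 + 485) = 1/(129011/266) = 266/129011 ≈ 0.0020618)
g(I) = 61151480/129011 (g(I) = 266/129011 - 1*(-474) = 266/129011 + 474 = 61151480/129011)
J(Z) = 1342 + Z
(g(L(-31)) + J(786)) - 2114479 = (61151480/129011 + (1342 + 786)) - 2114479 = (61151480/129011 + 2128) - 2114479 = 335686888/129011 - 2114479 = -272455363381/129011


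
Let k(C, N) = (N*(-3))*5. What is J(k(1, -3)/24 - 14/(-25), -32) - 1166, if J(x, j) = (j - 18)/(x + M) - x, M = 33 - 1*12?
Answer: -1097290969/937400 ≈ -1170.6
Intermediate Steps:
k(C, N) = -15*N (k(C, N) = -3*N*5 = -15*N)
M = 21 (M = 33 - 12 = 21)
J(x, j) = -x + (-18 + j)/(21 + x) (J(x, j) = (j - 18)/(x + 21) - x = (-18 + j)/(21 + x) - x = -x + (-18 + j)/(21 + x))
J(k(1, -3)/24 - 14/(-25), -32) - 1166 = (-18 - 32 - (-15*(-3)/24 - 14/(-25))**2 - 21*(-15*(-3)/24 - 14/(-25)))/(21 + (-15*(-3)/24 - 14/(-25))) - 1166 = (-18 - 32 - (45*(1/24) - 14*(-1/25))**2 - 21*(45*(1/24) - 14*(-1/25)))/(21 + (45*(1/24) - 14*(-1/25))) - 1166 = (-18 - 32 - (15/8 + 14/25)**2 - 21*(15/8 + 14/25))/(21 + (15/8 + 14/25)) - 1166 = (-18 - 32 - (487/200)**2 - 21*487/200)/(21 + 487/200) - 1166 = (-18 - 32 - 1*237169/40000 - 10227/200)/(4687/200) - 1166 = 200*(-18 - 32 - 237169/40000 - 10227/200)/4687 - 1166 = (200/4687)*(-4282569/40000) - 1166 = -4282569/937400 - 1166 = -1097290969/937400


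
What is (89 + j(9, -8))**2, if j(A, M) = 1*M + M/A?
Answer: 519841/81 ≈ 6417.8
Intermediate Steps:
j(A, M) = M + M/A
(89 + j(9, -8))**2 = (89 + (-8 - 8/9))**2 = (89 - 80/9)**2 = (721/9)**2 = 519841/81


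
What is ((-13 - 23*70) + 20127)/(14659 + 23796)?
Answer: 18504/38455 ≈ 0.48119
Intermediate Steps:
((-13 - 23*70) + 20127)/(14659 + 23796) = ((-13 - 1610) + 20127)/38455 = (-1623 + 20127)*(1/38455) = 18504*(1/38455) = 18504/38455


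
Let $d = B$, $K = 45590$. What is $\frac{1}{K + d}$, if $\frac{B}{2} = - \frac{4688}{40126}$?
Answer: $\frac{20063}{914667482} \approx 2.1935 \cdot 10^{-5}$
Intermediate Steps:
$B = - \frac{4688}{20063}$ ($B = 2 \left(- \frac{4688}{40126}\right) = 2 \left(\left(-4688\right) \frac{1}{40126}\right) = 2 \left(- \frac{2344}{20063}\right) = - \frac{4688}{20063} \approx -0.23366$)
$d = - \frac{4688}{20063} \approx -0.23366$
$\frac{1}{K + d} = \frac{1}{45590 - \frac{4688}{20063}} = \frac{1}{\frac{914667482}{20063}} = \frac{20063}{914667482}$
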